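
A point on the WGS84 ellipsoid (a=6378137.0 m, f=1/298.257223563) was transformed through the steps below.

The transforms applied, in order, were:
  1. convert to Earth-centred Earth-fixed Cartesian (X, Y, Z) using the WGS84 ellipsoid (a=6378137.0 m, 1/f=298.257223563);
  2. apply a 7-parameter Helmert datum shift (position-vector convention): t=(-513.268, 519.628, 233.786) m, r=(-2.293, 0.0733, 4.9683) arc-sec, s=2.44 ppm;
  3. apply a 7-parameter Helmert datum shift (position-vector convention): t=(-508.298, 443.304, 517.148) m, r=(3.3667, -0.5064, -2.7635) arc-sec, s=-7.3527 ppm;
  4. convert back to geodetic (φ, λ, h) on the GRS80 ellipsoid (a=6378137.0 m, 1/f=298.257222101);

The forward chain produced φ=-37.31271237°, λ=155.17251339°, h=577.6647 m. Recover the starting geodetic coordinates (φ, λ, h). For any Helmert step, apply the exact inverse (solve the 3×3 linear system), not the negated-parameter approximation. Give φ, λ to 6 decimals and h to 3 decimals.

φ=-37.325381°, λ=155.177165°, h=5.362 m

start: φ=-37.312712°, λ=155.172513°, h=577.665 m
→ ECEF (a=6378137.000, f=1/298.257222101): X=-4610024.9135, Y=2132814.9130, Z=-3845402.8307
→ Helmert⁻¹: X=-4609588.5181, Y=2132262.7545, Z=-3845971.7430
→ Helmert⁻¹: X=-4609011.2863, Y=2131891.6994, Z=-3846174.0825
→ geod (Bowring, a=6378137.000): φ=-37.32538100°, λ=155.17716500°, h=5.3620 m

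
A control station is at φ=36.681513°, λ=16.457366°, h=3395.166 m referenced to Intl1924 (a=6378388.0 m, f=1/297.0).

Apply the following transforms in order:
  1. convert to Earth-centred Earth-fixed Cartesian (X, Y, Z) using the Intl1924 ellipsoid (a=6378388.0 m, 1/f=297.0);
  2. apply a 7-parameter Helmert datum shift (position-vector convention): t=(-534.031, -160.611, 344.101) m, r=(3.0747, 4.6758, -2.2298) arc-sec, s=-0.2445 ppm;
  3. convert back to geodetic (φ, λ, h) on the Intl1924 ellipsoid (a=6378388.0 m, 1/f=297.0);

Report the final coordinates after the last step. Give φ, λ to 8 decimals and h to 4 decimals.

start: φ=36.681513°, λ=16.457366°, h=3395.166 m
→ ECEF (a=6378388.000, f=1/297.0): X=4914203.6685, Y=1451676.7966, Z=3791195.7487
→ Helmert 7p (PV): X=4913770.0714, Y=1451406.1926, Z=3791449.1626
→ geod (Bowring, a=6378388.000): φ=36.68599315°, λ=16.45583757°, h=3151.6020 m

φ=36.68599315°, λ=16.45583757°, h=3151.6020 m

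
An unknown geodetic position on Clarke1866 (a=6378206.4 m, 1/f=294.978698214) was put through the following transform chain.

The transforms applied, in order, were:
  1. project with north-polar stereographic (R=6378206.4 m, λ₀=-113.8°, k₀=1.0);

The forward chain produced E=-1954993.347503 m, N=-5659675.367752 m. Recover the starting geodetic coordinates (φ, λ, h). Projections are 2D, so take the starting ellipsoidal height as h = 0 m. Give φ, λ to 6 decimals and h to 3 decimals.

φ=39.709614°, λ=-132.856192°, h=0.000 m

start: E=-1954993.3475, N=-5659675.3678 m
→ stereo⁻¹: φ=39.70961400°, λ=-132.85619200°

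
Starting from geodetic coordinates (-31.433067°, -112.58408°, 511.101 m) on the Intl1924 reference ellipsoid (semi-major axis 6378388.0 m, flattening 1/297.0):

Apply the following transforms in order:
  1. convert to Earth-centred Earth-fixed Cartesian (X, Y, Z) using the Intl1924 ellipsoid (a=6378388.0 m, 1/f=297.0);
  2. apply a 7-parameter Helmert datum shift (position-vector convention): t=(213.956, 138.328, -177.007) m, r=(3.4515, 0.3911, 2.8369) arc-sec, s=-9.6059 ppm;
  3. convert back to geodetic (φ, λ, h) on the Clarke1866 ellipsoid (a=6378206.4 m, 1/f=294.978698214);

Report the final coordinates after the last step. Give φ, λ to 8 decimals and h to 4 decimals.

start: φ=-31.433067°, λ=-112.584080°, h=511.101 m
→ ECEF (a=6378388.000, f=1/297.0): X=-2092157.8607, Y=-5030025.3444, Z=-3307272.2368
→ Helmert 7p (PV): X=-2091860.8978, Y=-5029812.1319, Z=-3307497.6759
→ geod (Bowring, a=6378206.400): φ=-31.43743834°, λ=-112.58205732°, h=584.7641 m

φ=-31.43743834°, λ=-112.58205732°, h=584.7641 m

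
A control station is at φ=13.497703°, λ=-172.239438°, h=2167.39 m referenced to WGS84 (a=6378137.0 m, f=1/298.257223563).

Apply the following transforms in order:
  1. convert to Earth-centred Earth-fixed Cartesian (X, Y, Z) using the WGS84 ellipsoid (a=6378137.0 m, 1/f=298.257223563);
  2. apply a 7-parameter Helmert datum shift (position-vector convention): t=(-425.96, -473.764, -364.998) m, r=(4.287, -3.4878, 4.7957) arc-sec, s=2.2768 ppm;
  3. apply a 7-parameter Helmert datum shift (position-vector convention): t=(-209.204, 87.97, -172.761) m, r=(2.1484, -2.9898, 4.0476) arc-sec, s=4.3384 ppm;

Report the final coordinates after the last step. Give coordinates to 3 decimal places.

X=-6149060.020 m, Y=-838612.462 m, Z=1478760.354 m

start: φ=13.497703°, λ=-172.239438°, h=2167.390 m
→ ECEF (a=6378137.000, f=1/298.257223563): X=-6148373.6626, Y=-837911.3546, Z=1479507.5696
→ Helmert 7p (PV): X=-6148819.1571, Y=-838560.7278, Z=1479024.5599
→ Helmert 7p (PV): X=-6149060.0202, Y=-838612.4617, Z=1478760.3539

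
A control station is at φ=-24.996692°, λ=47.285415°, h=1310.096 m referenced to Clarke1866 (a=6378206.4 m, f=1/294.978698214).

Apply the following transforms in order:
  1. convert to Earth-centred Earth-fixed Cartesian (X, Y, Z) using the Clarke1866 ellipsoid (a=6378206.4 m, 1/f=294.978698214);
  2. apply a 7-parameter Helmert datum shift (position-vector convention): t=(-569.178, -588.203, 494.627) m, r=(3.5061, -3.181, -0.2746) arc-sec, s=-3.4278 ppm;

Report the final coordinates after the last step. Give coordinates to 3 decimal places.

X=3924010.624 m, Y=4250255.959 m, Z=-2678505.983 m

start: φ=-24.996692°, λ=47.285415°, h=1310.096 m
→ ECEF (a=6378206.400, f=1/294.978698214): X=3924546.2783, Y=4250818.4175, Z=-2679142.5731
→ Helmert 7p (PV): X=3924010.6242, Y=4250255.9589, Z=-2678505.9833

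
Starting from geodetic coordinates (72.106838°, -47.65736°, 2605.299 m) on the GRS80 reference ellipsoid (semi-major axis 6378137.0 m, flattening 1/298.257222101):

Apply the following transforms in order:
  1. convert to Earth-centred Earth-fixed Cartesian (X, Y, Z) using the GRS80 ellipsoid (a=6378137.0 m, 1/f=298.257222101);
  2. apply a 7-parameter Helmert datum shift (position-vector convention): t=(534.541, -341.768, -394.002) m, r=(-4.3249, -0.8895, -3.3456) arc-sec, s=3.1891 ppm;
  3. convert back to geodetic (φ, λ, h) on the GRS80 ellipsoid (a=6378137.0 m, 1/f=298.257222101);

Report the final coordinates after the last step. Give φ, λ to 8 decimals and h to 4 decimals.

φ=72.10157900°, λ=-47.65155860°, h=2439.1369 m

start: φ=72.106838°, λ=-47.657360°, h=2605.299 m
→ ECEF (a=6378137.000, f=1/298.257222101): X=1324497.8312, Y=-1453429.6850, Z=6049838.9956
→ Helmert 7p (PV): X=1324986.9320, Y=-1453670.7198, Z=6049500.4741
→ geod (Bowring, a=6378137.000): φ=72.10157900°, λ=-47.65155860°, h=2439.1369 m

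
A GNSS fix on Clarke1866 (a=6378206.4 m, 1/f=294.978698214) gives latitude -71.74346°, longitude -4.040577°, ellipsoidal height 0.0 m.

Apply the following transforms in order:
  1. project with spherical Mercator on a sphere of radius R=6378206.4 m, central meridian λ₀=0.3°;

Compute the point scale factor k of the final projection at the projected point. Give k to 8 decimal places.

3.19211209

start: φ=-71.743460°, λ=-4.040577°, h=0.000 m
→ into merc (λ₀=0.3°): φ=-71.74346000°, λ−λ₀=-4.34057700°
scale k = 3.19211209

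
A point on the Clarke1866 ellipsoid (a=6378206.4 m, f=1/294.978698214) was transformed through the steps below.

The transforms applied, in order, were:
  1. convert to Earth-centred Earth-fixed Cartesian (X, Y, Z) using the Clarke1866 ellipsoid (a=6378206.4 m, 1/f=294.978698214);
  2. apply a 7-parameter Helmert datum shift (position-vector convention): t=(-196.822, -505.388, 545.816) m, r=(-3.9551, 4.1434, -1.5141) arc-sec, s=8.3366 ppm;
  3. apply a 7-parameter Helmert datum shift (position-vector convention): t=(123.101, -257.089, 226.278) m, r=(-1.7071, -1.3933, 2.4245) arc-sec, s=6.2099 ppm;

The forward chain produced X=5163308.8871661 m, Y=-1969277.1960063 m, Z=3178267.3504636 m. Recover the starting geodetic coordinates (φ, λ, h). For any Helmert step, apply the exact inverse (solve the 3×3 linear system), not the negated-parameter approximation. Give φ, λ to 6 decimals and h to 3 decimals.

start: X=5163308.8872, Y=-1969277.1960, Z=3178267.3505 m
→ Helmert⁻¹: X=5163152.0451, Y=-1969094.8706, Z=3177970.1639
→ Helmert⁻¹: X=5163256.4451, Y=-1968596.0977, Z=3177463.8300
→ geod (Bowring, a=6378206.400): φ=30.06826400°, λ=-20.87036100°, h=1421.5380 m

φ=30.068264°, λ=-20.870361°, h=1421.538 m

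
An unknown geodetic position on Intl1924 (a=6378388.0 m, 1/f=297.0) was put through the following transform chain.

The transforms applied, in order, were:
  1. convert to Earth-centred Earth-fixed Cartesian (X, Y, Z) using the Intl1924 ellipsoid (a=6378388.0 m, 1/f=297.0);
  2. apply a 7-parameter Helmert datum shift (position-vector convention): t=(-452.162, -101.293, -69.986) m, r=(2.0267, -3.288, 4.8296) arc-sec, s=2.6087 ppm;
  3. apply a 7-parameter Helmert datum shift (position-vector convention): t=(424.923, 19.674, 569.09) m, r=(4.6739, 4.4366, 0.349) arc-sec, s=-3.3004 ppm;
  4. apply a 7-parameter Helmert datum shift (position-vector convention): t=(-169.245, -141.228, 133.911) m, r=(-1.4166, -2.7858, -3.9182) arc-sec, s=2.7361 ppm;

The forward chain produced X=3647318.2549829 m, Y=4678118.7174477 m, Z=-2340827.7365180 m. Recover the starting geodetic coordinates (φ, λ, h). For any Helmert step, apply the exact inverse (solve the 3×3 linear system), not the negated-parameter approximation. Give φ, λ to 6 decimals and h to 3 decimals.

φ=-21.672969°, λ=52.057326°, h=2098.977 m

start: X=3647318.2550, Y=4678118.7174, Z=-2340827.7365 m
→ Helmert⁻¹: X=3647357.0336, Y=4678332.5079, Z=-2340972.3732
→ Helmert⁻¹: X=3647002.4282, Y=4678269.0441, Z=-2341576.7552
→ Helmert⁻¹: X=3647517.2875, Y=4678249.7197, Z=-2341604.7720
→ geod (Bowring, a=6378388.000): φ=-21.67296900°, λ=52.05732600°, h=2098.9770 m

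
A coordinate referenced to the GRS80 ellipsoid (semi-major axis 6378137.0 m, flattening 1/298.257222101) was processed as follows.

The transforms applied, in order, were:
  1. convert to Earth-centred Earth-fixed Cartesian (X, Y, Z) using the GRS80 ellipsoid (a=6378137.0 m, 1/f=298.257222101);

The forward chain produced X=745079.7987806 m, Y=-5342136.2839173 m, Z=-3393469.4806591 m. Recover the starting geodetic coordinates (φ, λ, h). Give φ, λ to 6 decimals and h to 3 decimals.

φ=-32.349234°, λ=-82.060048°, h=483.757 m

start: X=745079.7988, Y=-5342136.2839, Z=-3393469.4807 m
→ geod (Bowring, a=6378137.000): φ=-32.34923400°, λ=-82.06004800°, h=483.7570 m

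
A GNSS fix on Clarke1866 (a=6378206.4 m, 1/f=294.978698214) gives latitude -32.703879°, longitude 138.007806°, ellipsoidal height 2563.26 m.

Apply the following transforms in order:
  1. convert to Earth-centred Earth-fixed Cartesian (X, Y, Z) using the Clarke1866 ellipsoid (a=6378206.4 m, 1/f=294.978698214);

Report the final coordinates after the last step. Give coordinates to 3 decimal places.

start: φ=-32.703879°, λ=138.007806°, h=2563.260 m
→ ECEF (a=6378206.400, f=1/294.978698214): X=-3994568.9093, Y=3595740.6849, Z=-3427573.5017

X=-3994568.909 m, Y=3595740.685 m, Z=-3427573.502 m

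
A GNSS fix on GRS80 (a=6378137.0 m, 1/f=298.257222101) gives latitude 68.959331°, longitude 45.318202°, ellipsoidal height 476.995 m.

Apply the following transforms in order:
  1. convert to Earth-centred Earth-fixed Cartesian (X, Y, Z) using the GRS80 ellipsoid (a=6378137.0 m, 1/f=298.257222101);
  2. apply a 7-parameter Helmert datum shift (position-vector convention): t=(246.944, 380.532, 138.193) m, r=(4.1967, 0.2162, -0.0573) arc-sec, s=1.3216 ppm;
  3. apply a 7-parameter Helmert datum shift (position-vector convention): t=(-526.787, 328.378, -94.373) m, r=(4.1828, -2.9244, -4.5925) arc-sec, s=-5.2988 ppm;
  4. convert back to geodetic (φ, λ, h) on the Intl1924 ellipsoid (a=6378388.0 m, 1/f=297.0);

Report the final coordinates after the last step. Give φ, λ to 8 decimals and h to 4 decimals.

start: φ=68.959331°, λ=45.318202°, h=476.995 m
→ ECEF (a=6378137.000, f=1/298.257222101): X=1615054.6253, Y=1633093.9646, Z=5930790.8436
→ Helmert 7p (PV): X=1615310.3739, Y=1633355.5371, Z=5930968.4092
→ Helmert 7p (PV): X=1614727.3061, Y=1633519.0233, Z=5930898.6330
→ geod (Bowring, a=6378388.000): φ=68.95962472°, λ=45.33146318°, h=432.0496 m

φ=68.95962472°, λ=45.33146318°, h=432.0496 m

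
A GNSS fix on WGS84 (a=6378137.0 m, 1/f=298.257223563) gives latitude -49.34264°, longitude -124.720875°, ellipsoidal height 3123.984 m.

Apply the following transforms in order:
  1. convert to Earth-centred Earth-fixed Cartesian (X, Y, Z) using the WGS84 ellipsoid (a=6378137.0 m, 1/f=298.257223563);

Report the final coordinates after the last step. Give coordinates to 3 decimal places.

start: φ=-49.342640°, λ=-124.720875°, h=3123.984 m
→ ECEF (a=6378137.000, f=1/298.257223563): X=-2372659.3095, Y=-3423889.2054, Z=-4817842.3331

X=-2372659.310 m, Y=-3423889.205 m, Z=-4817842.333 m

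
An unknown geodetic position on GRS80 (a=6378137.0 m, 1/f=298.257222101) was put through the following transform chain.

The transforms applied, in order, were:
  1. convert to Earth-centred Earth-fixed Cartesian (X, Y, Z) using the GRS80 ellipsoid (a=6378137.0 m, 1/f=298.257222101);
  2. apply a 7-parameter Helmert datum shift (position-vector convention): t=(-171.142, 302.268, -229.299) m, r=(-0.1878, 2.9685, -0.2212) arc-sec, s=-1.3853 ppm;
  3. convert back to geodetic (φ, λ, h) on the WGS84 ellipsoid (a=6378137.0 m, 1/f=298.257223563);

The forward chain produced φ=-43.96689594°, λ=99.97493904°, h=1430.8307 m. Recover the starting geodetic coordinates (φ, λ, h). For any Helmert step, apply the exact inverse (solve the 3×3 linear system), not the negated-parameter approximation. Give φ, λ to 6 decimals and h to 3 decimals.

start: φ=-43.966896°, λ=99.974939°, h=1430.831 m
→ ECEF (a=6378137.000, f=1/298.257223563): X=-796637.3560, Y=4529539.3654, Z=-4406438.3025
→ Helmert⁻¹: X=-796408.7615, Y=4529246.5295, Z=-4406222.4453
→ geod (Bowring, a=6378137.000): φ=-43.96754700°, λ=99.97276600°, h=1044.8970 m

φ=-43.967547°, λ=99.972766°, h=1044.897 m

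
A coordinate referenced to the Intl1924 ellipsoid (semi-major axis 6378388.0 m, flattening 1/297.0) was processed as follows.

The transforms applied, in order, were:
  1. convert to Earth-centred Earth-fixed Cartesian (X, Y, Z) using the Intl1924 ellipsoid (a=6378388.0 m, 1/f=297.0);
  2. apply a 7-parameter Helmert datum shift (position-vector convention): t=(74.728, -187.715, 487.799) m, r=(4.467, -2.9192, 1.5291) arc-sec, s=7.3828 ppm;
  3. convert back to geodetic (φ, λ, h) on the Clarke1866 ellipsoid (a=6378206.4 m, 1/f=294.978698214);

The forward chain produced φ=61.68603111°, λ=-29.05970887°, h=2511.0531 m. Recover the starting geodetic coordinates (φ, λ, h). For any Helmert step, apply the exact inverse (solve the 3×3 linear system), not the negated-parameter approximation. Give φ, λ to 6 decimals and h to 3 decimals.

start: φ=61.686031°, λ=-29.059709°, h=2511.053 m
→ ECEF (a=6378206.400, f=1/294.978698214): X=2652375.6291, Y=-1473851.2816, Z=5594019.1380
→ Helmert⁻¹: X=2652349.5588, Y=-1473551.2135, Z=5593484.4177
→ geod (Bowring, a=6378388.000): φ=61.68398700°, λ=-29.05499500°, h=1665.2850 m

φ=61.683987°, λ=-29.054995°, h=1665.285 m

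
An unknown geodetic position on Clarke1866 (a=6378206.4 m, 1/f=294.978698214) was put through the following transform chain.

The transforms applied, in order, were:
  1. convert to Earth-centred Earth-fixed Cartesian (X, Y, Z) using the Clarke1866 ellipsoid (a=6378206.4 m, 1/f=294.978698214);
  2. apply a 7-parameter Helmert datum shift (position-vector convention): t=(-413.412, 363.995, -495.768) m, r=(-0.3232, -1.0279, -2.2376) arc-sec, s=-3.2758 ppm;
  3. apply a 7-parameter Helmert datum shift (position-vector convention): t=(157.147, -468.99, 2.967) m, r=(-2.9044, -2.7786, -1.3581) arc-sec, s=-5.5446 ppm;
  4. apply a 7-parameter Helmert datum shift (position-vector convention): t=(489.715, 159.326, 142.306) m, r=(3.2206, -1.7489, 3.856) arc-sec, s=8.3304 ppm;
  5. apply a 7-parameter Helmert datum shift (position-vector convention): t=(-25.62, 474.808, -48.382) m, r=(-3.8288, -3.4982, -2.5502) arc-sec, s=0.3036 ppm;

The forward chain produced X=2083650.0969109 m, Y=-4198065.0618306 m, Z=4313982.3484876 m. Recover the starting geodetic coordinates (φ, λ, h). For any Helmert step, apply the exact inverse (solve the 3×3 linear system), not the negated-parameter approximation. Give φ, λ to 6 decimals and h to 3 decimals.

start: X=2083650.0969, Y=-4198065.0618, Z=4313982.3485 m
→ Helmert⁻¹: X=2083800.1575, Y=-4198592.9089, Z=4313916.1434
→ Helmert⁻¹: X=2083251.1720, Y=-4198688.8480, Z=4313785.7965
→ Helmert⁻¹: X=2083191.3278, Y=-4198290.1605, Z=4313719.5693
→ Helmert⁻¹: X=2083678.6125, Y=-4198652.0654, Z=4314212.5071
→ geod (Bowring, a=6378206.400): φ=42.82074500°, λ=-63.60602600°, h=2202.7510 m

φ=42.820745°, λ=-63.606026°, h=2202.751 m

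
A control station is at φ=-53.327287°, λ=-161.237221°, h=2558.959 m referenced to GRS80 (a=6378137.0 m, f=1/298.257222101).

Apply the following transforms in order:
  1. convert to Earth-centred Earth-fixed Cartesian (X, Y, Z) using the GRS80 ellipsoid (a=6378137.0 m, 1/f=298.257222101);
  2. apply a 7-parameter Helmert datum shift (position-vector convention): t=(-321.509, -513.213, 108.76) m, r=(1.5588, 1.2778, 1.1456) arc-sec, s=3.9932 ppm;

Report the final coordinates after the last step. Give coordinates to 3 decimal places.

start: φ=-53.327287°, λ=-161.237221°, h=2558.959 m
→ ECEF (a=6378137.000, f=1/298.257222101): X=-3616105.7362, Y=-1228402.0159, Z=-5094432.9842
→ Helmert 7p (PV): X=-3616466.4223, Y=-1228901.7180, Z=-5094331.4490

X=-3616466.422 m, Y=-1228901.718 m, Z=-5094331.449 m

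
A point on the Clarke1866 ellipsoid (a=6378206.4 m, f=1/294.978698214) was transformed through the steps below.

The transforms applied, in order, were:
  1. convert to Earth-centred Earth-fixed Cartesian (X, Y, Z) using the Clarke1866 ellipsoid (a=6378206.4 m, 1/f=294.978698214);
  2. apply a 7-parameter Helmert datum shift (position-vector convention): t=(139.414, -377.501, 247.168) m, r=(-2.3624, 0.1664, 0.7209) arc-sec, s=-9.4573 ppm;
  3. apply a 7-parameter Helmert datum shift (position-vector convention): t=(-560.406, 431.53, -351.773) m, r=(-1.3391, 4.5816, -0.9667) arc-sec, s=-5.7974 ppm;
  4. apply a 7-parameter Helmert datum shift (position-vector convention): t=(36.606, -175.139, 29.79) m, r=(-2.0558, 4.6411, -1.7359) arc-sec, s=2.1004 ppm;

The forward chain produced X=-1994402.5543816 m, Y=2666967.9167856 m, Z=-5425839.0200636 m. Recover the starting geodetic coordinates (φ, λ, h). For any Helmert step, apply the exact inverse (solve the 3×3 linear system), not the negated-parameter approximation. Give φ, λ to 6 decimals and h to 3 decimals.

start: X=-1994402.5544, Y=2666967.9168, Z=-5425839.0201 m
→ Helmert⁻¹: X=-1994335.3320, Y=2667174.7483, Z=-5425875.7043
→ Helmert⁻¹: X=-1993678.4689, Y=2666784.5584, Z=-5425582.3563
→ Helmert⁻¹: X=-1993823.0399, Y=2667256.3958, Z=-5425851.8983
→ geod (Bowring, a=6378206.400): φ=-58.63369300°, λ=126.77878800°, h=3796.5910 m

φ=-58.633693°, λ=126.778788°, h=3796.591 m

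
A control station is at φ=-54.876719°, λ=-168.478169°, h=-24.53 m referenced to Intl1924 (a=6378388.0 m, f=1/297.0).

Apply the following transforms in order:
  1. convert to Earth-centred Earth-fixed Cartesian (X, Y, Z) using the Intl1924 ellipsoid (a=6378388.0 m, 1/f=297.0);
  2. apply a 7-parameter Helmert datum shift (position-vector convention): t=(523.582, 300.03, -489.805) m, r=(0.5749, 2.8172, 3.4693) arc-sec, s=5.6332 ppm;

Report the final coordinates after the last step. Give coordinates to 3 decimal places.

start: φ=-54.876719°, λ=-168.478169°, h=-24.530 m
→ ECEF (a=6378388.000, f=1/297.0): X=-3603876.1738, Y=-734647.0034, Z=-5193585.4730
→ Helmert 7p (PV): X=-3603431.4719, Y=-734397.2524, Z=-5194057.3595

X=-3603431.472 m, Y=-734397.252 m, Z=-5194057.359 m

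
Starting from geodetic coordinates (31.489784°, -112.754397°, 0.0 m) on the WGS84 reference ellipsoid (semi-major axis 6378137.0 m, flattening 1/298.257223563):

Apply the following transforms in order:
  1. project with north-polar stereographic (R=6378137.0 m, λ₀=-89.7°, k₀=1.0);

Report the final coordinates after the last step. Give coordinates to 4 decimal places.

E=-2798154.2366 m, N=-6574676.3567 m

start: φ=31.489784°, λ=-112.754397°, h=0.000 m
→ stereo (R=6378137.0, λ₀=-89.7°): E=-2798154.2366, N=-6574676.3567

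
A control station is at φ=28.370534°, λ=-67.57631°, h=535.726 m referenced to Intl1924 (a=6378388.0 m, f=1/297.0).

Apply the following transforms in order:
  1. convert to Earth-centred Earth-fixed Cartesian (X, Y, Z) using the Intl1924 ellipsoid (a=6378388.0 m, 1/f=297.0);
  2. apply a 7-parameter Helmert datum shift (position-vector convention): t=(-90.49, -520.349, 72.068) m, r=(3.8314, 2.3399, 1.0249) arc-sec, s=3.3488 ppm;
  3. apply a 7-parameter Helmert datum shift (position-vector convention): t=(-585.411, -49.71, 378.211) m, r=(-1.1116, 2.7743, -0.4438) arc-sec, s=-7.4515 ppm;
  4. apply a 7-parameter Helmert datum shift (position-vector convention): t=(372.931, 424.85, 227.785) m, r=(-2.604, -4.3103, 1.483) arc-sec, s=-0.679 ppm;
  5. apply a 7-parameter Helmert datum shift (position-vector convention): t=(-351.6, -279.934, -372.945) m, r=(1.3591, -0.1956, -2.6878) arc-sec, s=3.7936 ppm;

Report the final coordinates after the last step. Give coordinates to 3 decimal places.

start: φ=28.370534°, λ=-67.576310°, h=535.726 m
→ ECEF (a=6378388.000, f=1/297.0): X=2142632.6956, Y=-5192321.9858, Z=3012996.5435
→ Helmert 7p (PV): X=2142609.3609, Y=-5192905.0434, Z=3012957.9465
→ Helmert 7p (PV): X=2142037.3358, Y=-5192904.4312, Z=3013312.8735
→ Helmert 7p (PV): X=2142383.1792, Y=-5192422.6127, Z=3013648.9325
→ Helmert 7p (PV): X=2141969.1870, Y=-5192770.0192, Z=3013255.2381

X=2141969.187 m, Y=-5192770.019 m, Z=3013255.238 m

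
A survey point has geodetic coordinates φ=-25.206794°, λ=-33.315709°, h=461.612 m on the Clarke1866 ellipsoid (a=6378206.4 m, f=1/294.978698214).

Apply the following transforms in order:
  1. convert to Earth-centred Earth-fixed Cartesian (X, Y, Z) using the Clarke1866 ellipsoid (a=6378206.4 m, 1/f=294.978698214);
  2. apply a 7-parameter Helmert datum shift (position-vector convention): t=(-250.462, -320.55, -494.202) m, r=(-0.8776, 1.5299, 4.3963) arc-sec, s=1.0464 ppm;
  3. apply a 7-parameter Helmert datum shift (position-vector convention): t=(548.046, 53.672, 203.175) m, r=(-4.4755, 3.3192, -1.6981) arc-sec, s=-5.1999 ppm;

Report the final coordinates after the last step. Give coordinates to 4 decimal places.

start: φ=-25.206794°, λ=-33.315709°, h=461.612 m
→ ECEF (a=6378206.400, f=1/294.978698214): X=4825763.4181, Y=-3171828.4094, Z=-2699860.4690
→ Helmert 7p (PV): X=4825565.5844, Y=-3172060.9098, Z=-2700379.7943
→ Helmert 7p (PV): X=4826018.9696, Y=-3172089.0623, Z=-2700171.4034

X=4826018.9696 m, Y=-3172089.0623 m, Z=-2700171.4034 m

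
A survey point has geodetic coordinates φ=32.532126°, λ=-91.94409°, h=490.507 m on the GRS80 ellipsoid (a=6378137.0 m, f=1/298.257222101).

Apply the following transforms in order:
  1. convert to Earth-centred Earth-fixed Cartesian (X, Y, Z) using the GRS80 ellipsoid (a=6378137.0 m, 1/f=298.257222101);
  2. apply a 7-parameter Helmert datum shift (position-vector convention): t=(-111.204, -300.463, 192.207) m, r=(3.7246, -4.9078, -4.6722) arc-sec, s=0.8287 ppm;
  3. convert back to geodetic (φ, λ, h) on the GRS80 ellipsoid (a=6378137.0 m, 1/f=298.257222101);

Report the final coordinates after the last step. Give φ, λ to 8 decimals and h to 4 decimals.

φ=32.53102930°, λ=-91.94730310°, h=855.1466 m

start: φ=32.532126°, λ=-91.944090°, h=490.507 m
→ ECEF (a=6378137.000, f=1/298.257222101): X=-182613.2875, Y=-5379871.8261, Z=3410591.1140
→ Helmert 7p (PV): X=-182927.6555, Y=-5380234.1973, Z=3410684.6559
→ geod (Bowring, a=6378137.000): φ=32.53102930°, λ=-91.94730310°, h=855.1466 m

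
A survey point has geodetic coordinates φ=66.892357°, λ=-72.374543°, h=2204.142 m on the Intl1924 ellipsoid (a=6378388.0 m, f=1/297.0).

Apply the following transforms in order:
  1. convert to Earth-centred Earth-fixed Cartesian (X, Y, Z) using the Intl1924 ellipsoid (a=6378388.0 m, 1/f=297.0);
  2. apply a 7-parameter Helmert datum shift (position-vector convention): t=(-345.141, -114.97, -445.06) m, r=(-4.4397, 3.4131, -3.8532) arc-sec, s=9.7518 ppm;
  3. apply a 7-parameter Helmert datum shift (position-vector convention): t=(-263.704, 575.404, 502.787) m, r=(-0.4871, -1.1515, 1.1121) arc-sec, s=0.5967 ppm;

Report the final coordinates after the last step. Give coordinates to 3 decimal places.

X=759828.680 m, Y=-2392820.892 m, Z=5846040.661 m

start: φ=66.892357°, λ=-72.374543°, h=2204.142 m
→ ECEF (a=6378388.000, f=1/297.0): X=760397.3624, Y=-2393386.0849, Z=5845873.6086
→ Helmert 7p (PV): X=760111.6594, Y=-2393412.7704, Z=5845524.4902
→ Helmert 7p (PV): X=759828.6799, Y=-2392820.8919, Z=5846040.6608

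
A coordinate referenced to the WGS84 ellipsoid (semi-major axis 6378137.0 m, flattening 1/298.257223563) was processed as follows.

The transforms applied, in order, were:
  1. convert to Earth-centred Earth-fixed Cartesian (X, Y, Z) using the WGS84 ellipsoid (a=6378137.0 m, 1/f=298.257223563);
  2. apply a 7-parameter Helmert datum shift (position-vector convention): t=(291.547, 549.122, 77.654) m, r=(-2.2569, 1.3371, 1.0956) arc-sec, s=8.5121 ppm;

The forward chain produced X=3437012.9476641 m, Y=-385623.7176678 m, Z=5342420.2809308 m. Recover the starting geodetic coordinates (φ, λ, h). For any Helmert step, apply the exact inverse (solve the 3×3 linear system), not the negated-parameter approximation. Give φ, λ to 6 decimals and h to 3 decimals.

φ=57.258709°, λ=-6.412572°, h=925.479 m

start: X=3437012.9477, Y=-385623.7177, Z=5342420.2809 m
→ Helmert⁻¹: X=3436655.4643, Y=-386246.2611, Z=5342315.2045
→ geod (Bowring, a=6378137.000): φ=57.25870900°, λ=-6.41257200°, h=925.4790 m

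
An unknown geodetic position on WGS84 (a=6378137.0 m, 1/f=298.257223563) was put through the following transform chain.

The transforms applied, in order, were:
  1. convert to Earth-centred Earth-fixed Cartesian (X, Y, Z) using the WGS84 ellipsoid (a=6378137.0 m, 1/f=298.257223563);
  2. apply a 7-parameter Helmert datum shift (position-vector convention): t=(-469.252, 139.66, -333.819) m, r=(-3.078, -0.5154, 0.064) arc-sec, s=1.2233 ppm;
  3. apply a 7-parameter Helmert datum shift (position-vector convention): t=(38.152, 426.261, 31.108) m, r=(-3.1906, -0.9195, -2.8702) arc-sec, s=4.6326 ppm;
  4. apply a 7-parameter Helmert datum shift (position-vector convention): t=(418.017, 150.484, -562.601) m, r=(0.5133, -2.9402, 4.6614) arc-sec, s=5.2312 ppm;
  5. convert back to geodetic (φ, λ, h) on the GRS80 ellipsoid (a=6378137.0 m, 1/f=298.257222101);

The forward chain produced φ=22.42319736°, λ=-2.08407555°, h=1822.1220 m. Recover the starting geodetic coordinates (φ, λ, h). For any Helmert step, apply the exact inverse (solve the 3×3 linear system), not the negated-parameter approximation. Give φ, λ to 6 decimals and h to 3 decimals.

start: φ=22.423197°, λ=-2.084076°, h=1822.122 m
→ ECEF (a=6378137.000, f=1/298.257222101): X=5896551.6719, Y=-214575.6949, Z=2418492.3722
→ Helmert⁻¹: X=5896132.4368, Y=-214852.2832, Z=2418958.8070
→ Helmert⁻¹: X=5896080.7487, Y=-215232.9187, Z=2418886.8799
→ Helmert⁻¹: X=5896548.7656, Y=-215410.2455, Z=2419199.7911
→ geod (Bowring, a=6378137.000): φ=22.42900600°, λ=-2.09217500°, h=2117.4200 m

φ=22.429006°, λ=-2.092175°, h=2117.420 m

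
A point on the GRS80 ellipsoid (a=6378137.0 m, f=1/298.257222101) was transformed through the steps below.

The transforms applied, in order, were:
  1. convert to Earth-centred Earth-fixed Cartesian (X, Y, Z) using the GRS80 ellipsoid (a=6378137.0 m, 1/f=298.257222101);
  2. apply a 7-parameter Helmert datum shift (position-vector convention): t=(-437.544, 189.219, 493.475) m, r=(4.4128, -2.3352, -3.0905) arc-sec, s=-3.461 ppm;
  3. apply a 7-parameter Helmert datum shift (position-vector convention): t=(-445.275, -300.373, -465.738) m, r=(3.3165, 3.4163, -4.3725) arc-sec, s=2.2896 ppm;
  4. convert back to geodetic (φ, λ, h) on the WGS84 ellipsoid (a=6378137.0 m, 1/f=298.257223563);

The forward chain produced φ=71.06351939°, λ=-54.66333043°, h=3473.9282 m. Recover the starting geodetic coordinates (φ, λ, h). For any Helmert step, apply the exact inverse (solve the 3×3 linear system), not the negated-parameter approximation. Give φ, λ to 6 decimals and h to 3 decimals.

φ=71.061794°, λ=-54.636736°, h=3591.907 m

start: φ=71.063519°, λ=-54.663330°, h=3473.928 m
→ ECEF (a=6378137.000, f=1/298.257223563): X=1201402.0077, Y=-1694500.3228, Z=6013871.3224
→ Helmert⁻¹: X=1201780.8286, Y=-1694073.8907, Z=6014370.4335
→ Helmert⁻¹: X=1202316.0026, Y=-1694122.2981, Z=6013920.4046
→ geod (Bowring, a=6378137.000): φ=71.06179400°, λ=-54.63673600°, h=3591.9070 m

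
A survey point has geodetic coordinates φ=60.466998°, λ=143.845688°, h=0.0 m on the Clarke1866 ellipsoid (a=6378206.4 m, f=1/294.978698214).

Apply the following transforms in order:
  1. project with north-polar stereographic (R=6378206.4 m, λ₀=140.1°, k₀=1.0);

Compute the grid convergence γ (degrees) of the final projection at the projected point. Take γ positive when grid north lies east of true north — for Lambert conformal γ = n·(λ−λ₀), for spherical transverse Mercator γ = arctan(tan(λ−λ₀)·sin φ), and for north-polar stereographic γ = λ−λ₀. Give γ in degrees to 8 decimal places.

start: φ=60.466998°, λ=143.845688°, h=0.000 m
→ into stereo (λ₀=140.1°): φ=60.46699800°, λ−λ₀=3.74568800°
convergence γ = 3.74568800°

3.74568800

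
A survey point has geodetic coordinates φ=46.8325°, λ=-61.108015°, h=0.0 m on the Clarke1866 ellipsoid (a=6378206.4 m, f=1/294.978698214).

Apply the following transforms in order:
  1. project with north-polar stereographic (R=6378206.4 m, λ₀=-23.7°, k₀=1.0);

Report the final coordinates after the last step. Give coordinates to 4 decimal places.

start: φ=46.832500°, λ=-61.108015°, h=0.000 m
→ stereo (R=6378206.4, λ₀=-23.7°): E=-3065644.3980, N=-4008534.1485

E=-3065644.3980 m, N=-4008534.1485 m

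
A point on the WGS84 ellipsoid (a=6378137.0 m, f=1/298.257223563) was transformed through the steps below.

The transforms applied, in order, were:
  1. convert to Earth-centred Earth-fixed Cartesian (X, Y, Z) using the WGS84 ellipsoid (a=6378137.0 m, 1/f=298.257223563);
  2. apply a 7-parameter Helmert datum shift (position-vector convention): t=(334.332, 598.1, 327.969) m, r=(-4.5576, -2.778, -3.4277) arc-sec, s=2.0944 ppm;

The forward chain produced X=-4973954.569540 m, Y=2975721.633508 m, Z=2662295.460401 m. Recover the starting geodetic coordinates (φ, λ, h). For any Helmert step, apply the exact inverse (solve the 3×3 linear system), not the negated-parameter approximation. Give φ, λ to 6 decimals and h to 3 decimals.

start: X=-4973954.5695, Y=2975721.6335, Z=2662295.4604 m
→ Helmert⁻¹: X=-4974292.0680, Y=2974975.8186, Z=2662094.6452
→ geod (Bowring, a=6378137.000): φ=24.81530800°, λ=149.11761400°, h=3754.8380 m

φ=24.815308°, λ=149.117614°, h=3754.838 m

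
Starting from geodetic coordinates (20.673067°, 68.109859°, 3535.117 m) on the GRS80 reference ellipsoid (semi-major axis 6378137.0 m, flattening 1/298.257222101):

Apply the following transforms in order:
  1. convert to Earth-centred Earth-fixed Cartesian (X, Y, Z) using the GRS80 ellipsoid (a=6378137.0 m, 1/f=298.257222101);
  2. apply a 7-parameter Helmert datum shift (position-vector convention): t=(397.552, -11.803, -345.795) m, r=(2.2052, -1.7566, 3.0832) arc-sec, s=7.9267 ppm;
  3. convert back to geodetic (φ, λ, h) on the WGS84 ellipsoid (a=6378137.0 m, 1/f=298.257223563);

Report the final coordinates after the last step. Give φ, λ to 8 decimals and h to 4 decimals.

start: φ=20.673067°, λ=68.109859°, h=3535.117 m
→ ECEF (a=6378137.000, f=1/298.257222101): X=2226994.7658, Y=5542579.1575, Z=2238814.0031
→ Helmert 7p (PV): X=2227308.0542, Y=5542620.6421, Z=2238564.1770
→ geod (Bowring, a=6378137.000): φ=20.67046203°, λ=68.10721901°, h=3592.2290 m

φ=20.67046203°, λ=68.10721901°, h=3592.2290 m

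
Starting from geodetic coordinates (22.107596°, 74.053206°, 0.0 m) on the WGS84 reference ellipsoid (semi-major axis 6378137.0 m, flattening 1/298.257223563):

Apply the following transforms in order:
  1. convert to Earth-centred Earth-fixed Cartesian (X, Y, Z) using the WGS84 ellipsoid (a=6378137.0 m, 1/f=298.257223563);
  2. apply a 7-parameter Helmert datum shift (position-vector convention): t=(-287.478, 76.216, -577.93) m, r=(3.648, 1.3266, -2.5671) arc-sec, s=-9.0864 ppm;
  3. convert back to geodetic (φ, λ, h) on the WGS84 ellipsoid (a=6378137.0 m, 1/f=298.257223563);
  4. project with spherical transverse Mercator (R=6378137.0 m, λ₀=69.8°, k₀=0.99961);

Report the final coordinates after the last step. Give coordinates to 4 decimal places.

E=438982.6783 m, N=2465749.7170 m

start: φ=22.107596°, λ=74.053206°, h=0.000 m
→ ECEF (a=6378137.000, f=1/298.257223563): X=1624293.2687, Y=5684501.3204, Z=2385455.3637
→ Helmert 7p (PV): X=1624077.1204, Y=5684463.4808, Z=2384945.8471
→ geod (Bowring, a=6378137.000): φ=22.10365824°, λ=74.05511945°, h=-280.4650 m
→ tm (R=6378137.0, λ₀=69.8°): E=438982.6783, N=2465749.7170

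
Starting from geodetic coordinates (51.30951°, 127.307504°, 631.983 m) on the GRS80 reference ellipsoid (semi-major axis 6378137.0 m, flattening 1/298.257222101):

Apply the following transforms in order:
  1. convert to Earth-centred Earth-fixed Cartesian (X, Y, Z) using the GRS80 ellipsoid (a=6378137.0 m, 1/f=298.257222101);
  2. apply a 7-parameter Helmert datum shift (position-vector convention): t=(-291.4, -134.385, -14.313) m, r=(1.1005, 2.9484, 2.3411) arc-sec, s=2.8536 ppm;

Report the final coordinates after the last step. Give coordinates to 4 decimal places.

X=-2421971.6358 m, Y=3177903.4753 m, Z=4955686.5445 m

start: φ=51.309510°, λ=127.307504°, h=631.983 m
→ ECEF (a=6378137.000, f=1/298.257222101): X=-2421708.0912, Y=3178082.7180, Z=4955635.1432
→ Helmert 7p (PV): X=-2421971.6358, Y=3177903.4753, Z=4955686.5445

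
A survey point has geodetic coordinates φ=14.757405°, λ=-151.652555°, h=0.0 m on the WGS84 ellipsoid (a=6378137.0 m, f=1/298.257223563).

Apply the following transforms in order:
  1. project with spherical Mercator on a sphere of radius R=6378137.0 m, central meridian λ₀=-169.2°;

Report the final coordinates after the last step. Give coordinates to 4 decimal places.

E=1953372.6421 m, N=1661257.6992 m

start: φ=14.757405°, λ=-151.652555°, h=0.000 m
→ merc (R=6378137.0, λ₀=-169.2°): E=1953372.6421, N=1661257.6992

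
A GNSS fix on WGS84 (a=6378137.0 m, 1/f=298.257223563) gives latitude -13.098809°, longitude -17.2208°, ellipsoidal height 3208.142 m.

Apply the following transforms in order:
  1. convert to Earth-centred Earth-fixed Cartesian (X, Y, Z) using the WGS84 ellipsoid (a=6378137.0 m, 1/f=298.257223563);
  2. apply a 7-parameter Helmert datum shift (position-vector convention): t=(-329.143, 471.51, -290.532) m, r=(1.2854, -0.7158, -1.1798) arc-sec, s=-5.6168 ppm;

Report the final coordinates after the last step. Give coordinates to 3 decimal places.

X=5937332.893 m, Y=-1839931.005 m, Z=-1437054.633 m

start: φ=-13.098809°, λ=-17.220800°, h=3208.142 m
→ ECEF (a=6378137.000, f=1/298.257223563): X=5937700.9277, Y=-1840387.8429, Z=-1436781.3079
→ Helmert 7p (PV): X=5937332.8932, Y=-1839931.0046, Z=-1437054.6331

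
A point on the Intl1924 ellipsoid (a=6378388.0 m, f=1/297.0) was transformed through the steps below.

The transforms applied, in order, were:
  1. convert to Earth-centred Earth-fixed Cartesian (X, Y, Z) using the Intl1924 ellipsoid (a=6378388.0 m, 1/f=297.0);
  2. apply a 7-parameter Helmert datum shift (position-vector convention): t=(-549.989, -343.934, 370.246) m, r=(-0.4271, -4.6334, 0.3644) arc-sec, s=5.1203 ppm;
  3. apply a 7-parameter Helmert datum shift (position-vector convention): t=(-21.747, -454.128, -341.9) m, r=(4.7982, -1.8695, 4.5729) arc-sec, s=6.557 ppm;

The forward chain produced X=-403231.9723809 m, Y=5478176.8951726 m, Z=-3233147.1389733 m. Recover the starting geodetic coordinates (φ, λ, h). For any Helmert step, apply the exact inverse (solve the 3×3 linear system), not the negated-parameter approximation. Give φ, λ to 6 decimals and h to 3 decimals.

start: X=-403231.9724, Y=5478176.8952, Z=-3233147.1390 m
→ Helmert⁻¹: X=-403115.4241, Y=5478528.8321, Z=-3232907.8313
→ Helmert⁻¹: X=-402626.3240, Y=5478852.1190, Z=-3233241.1329
→ geod (Bowring, a=6378388.000): φ=-30.64786200°, λ=94.20296000°, h=1620.7820 m

φ=-30.647862°, λ=94.202960°, h=1620.782 m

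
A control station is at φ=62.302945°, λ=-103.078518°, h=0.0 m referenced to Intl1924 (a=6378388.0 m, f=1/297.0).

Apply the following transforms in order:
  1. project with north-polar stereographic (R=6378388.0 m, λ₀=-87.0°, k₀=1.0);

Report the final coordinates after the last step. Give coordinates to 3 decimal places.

E=-870972.725 m, N=-3021807.619 m

start: φ=62.302945°, λ=-103.078518°, h=0.000 m
→ stereo (R=6378388.0, λ₀=-87.0°): E=-870972.7254, N=-3021807.6188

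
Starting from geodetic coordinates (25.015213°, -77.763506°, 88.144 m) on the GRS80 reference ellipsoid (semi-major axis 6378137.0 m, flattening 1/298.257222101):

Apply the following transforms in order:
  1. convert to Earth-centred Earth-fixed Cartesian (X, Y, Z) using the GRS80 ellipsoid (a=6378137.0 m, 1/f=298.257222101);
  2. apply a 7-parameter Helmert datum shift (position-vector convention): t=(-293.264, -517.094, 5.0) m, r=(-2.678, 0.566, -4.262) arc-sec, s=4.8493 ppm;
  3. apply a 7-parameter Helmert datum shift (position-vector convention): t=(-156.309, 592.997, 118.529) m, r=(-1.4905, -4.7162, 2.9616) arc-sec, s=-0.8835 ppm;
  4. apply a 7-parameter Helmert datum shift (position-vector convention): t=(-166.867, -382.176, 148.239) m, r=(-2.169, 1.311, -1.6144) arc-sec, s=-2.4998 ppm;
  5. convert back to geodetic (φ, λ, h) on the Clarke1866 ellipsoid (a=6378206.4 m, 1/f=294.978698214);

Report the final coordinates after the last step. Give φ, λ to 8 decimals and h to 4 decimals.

start: φ=25.015213°, λ=-77.763506°, h=88.144 m
→ ECEF (a=6378137.000, f=1/298.257222101): X=1225772.1677, Y=-5651989.4971, Z=2680638.9413
→ Helmert 7p (PV): X=1225375.4174, Y=-5652524.5235, Z=2680726.9588
→ Helmert 7p (PV): X=1225237.8919, Y=-5651889.5670, Z=2680911.9832
→ Helmert 7p (PV): X=1225040.7653, Y=-5652239.0127, Z=2681105.1659
→ geod (Bowring, a=6378206.400): φ=25.02033013°, λ=-77.77111116°, h=338.8819 m

φ=25.02033013°, λ=-77.77111116°, h=338.8819 m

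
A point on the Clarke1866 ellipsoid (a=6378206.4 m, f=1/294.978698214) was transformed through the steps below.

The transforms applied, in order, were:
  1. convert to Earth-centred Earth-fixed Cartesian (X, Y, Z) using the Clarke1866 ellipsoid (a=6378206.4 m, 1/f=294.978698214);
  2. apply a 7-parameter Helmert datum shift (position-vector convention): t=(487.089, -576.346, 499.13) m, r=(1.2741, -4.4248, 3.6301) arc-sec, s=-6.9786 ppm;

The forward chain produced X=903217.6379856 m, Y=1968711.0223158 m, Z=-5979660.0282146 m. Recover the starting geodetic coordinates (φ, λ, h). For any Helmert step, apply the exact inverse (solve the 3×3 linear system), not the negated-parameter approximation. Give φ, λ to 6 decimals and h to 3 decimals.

start: X=903217.6380, Y=1968711.0223, Z=-5979660.0282 m
→ Helmert⁻¹: X=902643.2179, Y=1969248.2855, Z=-5980232.4192
→ geod (Bowring, a=6378206.400): φ=-70.21196600°, λ=65.37472600°, h=1413.2970 m

φ=-70.211966°, λ=65.374726°, h=1413.297 m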